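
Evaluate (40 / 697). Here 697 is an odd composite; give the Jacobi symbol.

-1

Pull out 2^3: since 697 ≡ 1 (mod 8), (2/697) = +1, so (2/697)^3 = +1.
Reciprocity: 5 ≡ 1 and 697 ≡ 1 (mod 4), so (5/697) = +(697/5).
Reduce top mod 5: now compute (2/5).
Pull out 2: since 5 ≡ 5 (mod 8), (2/5) = -1.
Reached (1/5) = 1. Collecting the sign flips along the way, the symbol is -1.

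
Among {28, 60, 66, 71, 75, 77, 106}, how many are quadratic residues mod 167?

(28/167) = +1 → QR.
(60/167) = -1 → non-residue.
(66/167) = +1 → QR.
(71/167) = -1 → non-residue.
(75/167) = +1 → QR.
(77/167) = +1 → QR.
(106/167) = -1 → non-residue.
Total quadratic residues among the 7: 4.

4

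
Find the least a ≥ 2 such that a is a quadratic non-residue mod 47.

(2/47) = +1, so 2 is a residue.
(3/47) = +1, so 3 is a residue.
(4/47) = +1, so 4 is a residue.
(5/47) = −1, so 5 is the smallest positive non-residue mod 47.

5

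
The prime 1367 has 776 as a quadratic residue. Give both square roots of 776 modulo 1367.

Since 1367 ≡ 3 (mod 4), a square root of 776 is 776^((1367+1)/4) = 776^342 mod 1367.
Repeated squaring: 776^2≡696, 776^4≡498, 776^8≡577, 776^16≡748, 776^32≡401, 776^64≡862, 776^128≡763, 776^256≡1194 (mod 1367).
776^342 = 776^(256+64+16+4+2) ≡ 255 (mod 1367).
Check: 255² = 65025 ≡ 776 (mod 1367). The two roots are 255 and 1112.

255, 1112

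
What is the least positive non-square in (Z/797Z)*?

2

(2/797) = −1, so 2 is the smallest positive non-residue mod 797.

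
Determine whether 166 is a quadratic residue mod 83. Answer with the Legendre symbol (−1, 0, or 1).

First reduce: 166 ≡ 0 (mod 83).
Top reduces to 0: gcd > 1, so the symbol is 0.

0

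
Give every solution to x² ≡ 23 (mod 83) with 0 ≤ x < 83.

40, 43

Since 83 ≡ 3 (mod 4), a square root of 23 is 23^((83+1)/4) = 23^21 mod 83.
Repeated squaring: 23^2≡31, 23^4≡48, 23^8≡63, 23^16≡68 (mod 83).
23^21 = 23^(16+4+1) ≡ 40 (mod 83).
Check: 40² = 1600 ≡ 23 (mod 83). The two roots are 40 and 43.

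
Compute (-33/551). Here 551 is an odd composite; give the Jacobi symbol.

1

First reduce: -33 ≡ 518 (mod 551).
Pull out 2: since 551 ≡ 7 (mod 8), (2/551) = +1.
Reciprocity: 259 ≡ 3 and 551 ≡ 3 (mod 4), so (259/551) = −(551/259).
Reduce top mod 259: now compute (33/259).
Reciprocity: 33 ≡ 1 and 259 ≡ 3 (mod 4), so (33/259) = +(259/33).
Reduce top mod 33: now compute (28/33).
Pull out 2^2: since 33 ≡ 1 (mod 8), (2/33) = +1, so (2/33)^2 = +1.
Reciprocity: 7 ≡ 3 and 33 ≡ 1 (mod 4), so (7/33) = +(33/7).
Reduce top mod 7: now compute (5/7).
Reciprocity: 5 ≡ 1 and 7 ≡ 3 (mod 4), so (5/7) = +(7/5).
Reduce top mod 5: now compute (2/5).
Pull out 2: since 5 ≡ 5 (mod 8), (2/5) = -1.
Reached (1/5) = 1. Collecting the sign flips along the way, the symbol is +1.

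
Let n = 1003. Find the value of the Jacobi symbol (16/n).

Pull out 2^4: since 1003 ≡ 3 (mod 8), (2/1003) = -1, so (2/1003)^4 = +1.
Reached (1/1003) = 1. Collecting the sign flips along the way, the symbol is +1.

1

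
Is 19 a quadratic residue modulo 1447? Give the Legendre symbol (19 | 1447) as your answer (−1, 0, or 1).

1

Reciprocity: 19 ≡ 3 and 1447 ≡ 3 (mod 4), so (19/1447) = −(1447/19).
Reduce top mod 19: now compute (3/19).
Reciprocity: 3 ≡ 3 and 19 ≡ 3 (mod 4), so (3/19) = −(19/3).
Reduce top mod 3: now compute (1/3).
Reached (1/3) = 1. Collecting the sign flips along the way, the symbol is +1.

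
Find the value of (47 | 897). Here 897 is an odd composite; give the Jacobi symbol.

1

Reciprocity: 47 ≡ 3 and 897 ≡ 1 (mod 4), so (47/897) = +(897/47).
Reduce top mod 47: now compute (4/47).
Pull out 2^2: since 47 ≡ 7 (mod 8), (2/47) = +1, so (2/47)^2 = +1.
Reached (1/47) = 1. Collecting the sign flips along the way, the symbol is +1.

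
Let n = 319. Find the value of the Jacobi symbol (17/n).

Reciprocity: 17 ≡ 1 and 319 ≡ 3 (mod 4), so (17/319) = +(319/17).
Reduce top mod 17: now compute (13/17).
Reciprocity: 13 ≡ 1 and 17 ≡ 1 (mod 4), so (13/17) = +(17/13).
Reduce top mod 13: now compute (4/13).
Pull out 2^2: since 13 ≡ 5 (mod 8), (2/13) = -1, so (2/13)^2 = +1.
Reached (1/13) = 1. Collecting the sign flips along the way, the symbol is +1.

1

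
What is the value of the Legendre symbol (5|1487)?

-1

Reciprocity: 5 ≡ 1 and 1487 ≡ 3 (mod 4), so (5/1487) = +(1487/5).
Reduce top mod 5: now compute (2/5).
Pull out 2: since 5 ≡ 5 (mod 8), (2/5) = -1.
Reached (1/5) = 1. Collecting the sign flips along the way, the symbol is -1.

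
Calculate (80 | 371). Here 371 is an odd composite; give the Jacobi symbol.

Pull out 2^4: since 371 ≡ 3 (mod 8), (2/371) = -1, so (2/371)^4 = +1.
Reciprocity: 5 ≡ 1 and 371 ≡ 3 (mod 4), so (5/371) = +(371/5).
Reduce top mod 5: now compute (1/5).
Reached (1/5) = 1. Collecting the sign flips along the way, the symbol is +1.

1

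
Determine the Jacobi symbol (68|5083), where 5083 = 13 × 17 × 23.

Pull out 2^2: since 5083 ≡ 3 (mod 8), (2/5083) = -1, so (2/5083)^2 = +1.
Reciprocity: 17 ≡ 1 and 5083 ≡ 3 (mod 4), so (17/5083) = +(5083/17).
Reduce top mod 17: now compute (0/17).
Top reduces to 0: gcd > 1, so the symbol is 0.

0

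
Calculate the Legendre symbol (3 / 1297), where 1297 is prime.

Reciprocity: 3 ≡ 3 and 1297 ≡ 1 (mod 4), so (3/1297) = +(1297/3).
Reduce top mod 3: now compute (1/3).
Reached (1/3) = 1. Collecting the sign flips along the way, the symbol is +1.

1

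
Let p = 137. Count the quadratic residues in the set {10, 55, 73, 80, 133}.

(10/137) = -1 → non-residue.
(55/137) = -1 → non-residue.
(73/137) = +1 → QR.
(80/137) = -1 → non-residue.
(133/137) = +1 → QR.
Total quadratic residues among the 5: 2.

2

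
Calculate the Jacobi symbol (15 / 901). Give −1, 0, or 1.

1

Reciprocity: 15 ≡ 3 and 901 ≡ 1 (mod 4), so (15/901) = +(901/15).
Reduce top mod 15: now compute (1/15).
Reached (1/15) = 1. Collecting the sign flips along the way, the symbol is +1.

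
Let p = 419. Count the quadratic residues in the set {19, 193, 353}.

0

(19/419) = -1 → non-residue.
(193/419) = -1 → non-residue.
(353/419) = -1 → non-residue.
Total quadratic residues among the 3: 0.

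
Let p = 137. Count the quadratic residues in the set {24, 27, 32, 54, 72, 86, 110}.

(24/137) = -1 → non-residue.
(27/137) = -1 → non-residue.
(32/137) = +1 → QR.
(54/137) = -1 → non-residue.
(72/137) = +1 → QR.
(86/137) = -1 → non-residue.
(110/137) = -1 → non-residue.
Total quadratic residues among the 7: 2.

2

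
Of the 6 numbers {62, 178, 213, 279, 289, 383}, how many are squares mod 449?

3

(62/449) = -1 → non-residue.
(178/449) = +1 → QR.
(213/449) = +1 → QR.
(279/449) = -1 → non-residue.
(289/449) = +1 → QR.
(383/449) = -1 → non-residue.
Total quadratic residues among the 6: 3.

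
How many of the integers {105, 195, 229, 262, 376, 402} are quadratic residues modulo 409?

2

(105/409) = -1 → non-residue.
(195/409) = -1 → non-residue.
(229/409) = +1 → QR.
(262/409) = +1 → QR.
(376/409) = -1 → non-residue.
(402/409) = -1 → non-residue.
Total quadratic residues among the 6: 2.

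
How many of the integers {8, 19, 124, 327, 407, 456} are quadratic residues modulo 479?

(8/479) = +1 → QR.
(19/479) = -1 → non-residue.
(124/479) = -1 → non-residue.
(327/479) = +1 → QR.
(407/479) = -1 → non-residue.
(456/479) = -1 → non-residue.
Total quadratic residues among the 6: 2.

2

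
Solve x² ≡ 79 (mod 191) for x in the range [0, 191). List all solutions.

Since 191 ≡ 3 (mod 4), a square root of 79 is 79^((191+1)/4) = 79^48 mod 191.
Repeated squaring: 79^2≡129, 79^4≡24, 79^8≡3, 79^16≡9, 79^32≡81 (mod 191).
79^48 = 79^(32+16) ≡ 156 (mod 191).
Check: 156² = 24336 ≡ 79 (mod 191). The two roots are 35 and 156.

35, 156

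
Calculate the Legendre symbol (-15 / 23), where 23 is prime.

First reduce: -15 ≡ 8 (mod 23).
Pull out 2^3: since 23 ≡ 7 (mod 8), (2/23) = +1, so (2/23)^3 = +1.
Reached (1/23) = 1. Collecting the sign flips along the way, the symbol is +1.

1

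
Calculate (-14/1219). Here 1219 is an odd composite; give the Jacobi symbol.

-1

First reduce: -14 ≡ 1205 (mod 1219).
Reciprocity: 1205 ≡ 1 and 1219 ≡ 3 (mod 4), so (1205/1219) = +(1219/1205).
Reduce top mod 1205: now compute (14/1205).
Pull out 2: since 1205 ≡ 5 (mod 8), (2/1205) = -1.
Reciprocity: 7 ≡ 3 and 1205 ≡ 1 (mod 4), so (7/1205) = +(1205/7).
Reduce top mod 7: now compute (1/7).
Reached (1/7) = 1. Collecting the sign flips along the way, the symbol is -1.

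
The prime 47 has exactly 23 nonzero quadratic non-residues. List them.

Square k = 1,…,23 (k and 47−k give the same square):
1²=1, 2²=4, 3²=9, 4²=16, 5²=25, 6²=36, 7²≡2, 8²≡17, 9²≡34, 10²≡6, 11²≡27, 12²≡3, 13²≡28, 14²≡8, 15²≡37, 16²≡21, 17²≡7, 18²≡42, 19²≡32, 20²≡24, 21²≡18, 22²≡14, 23²≡12 (mod 47).
The residues are {1, 2, 3, 4, 6, 7, 8, 9, 12, 14, 16, 17, 18, 21, 24, 25, 27, 28, 32, 34, 36, 37, 42}; the non-residues are the remaining 23 nonzero classes.

5, 10, 11, 13, 15, 19, 20, 22, 23, 26, 29, 30, 31, 33, 35, 38, 39, 40, 41, 43, 44, 45, 46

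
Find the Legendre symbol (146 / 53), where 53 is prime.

1

Euler's criterion: (146/53) ≡ 40^26 (mod 53).
40^2 ≡ 10 (mod 53)
40^4 ≡ 47 (mod 53)
40^8 ≡ 36 (mod 53)
40^16 ≡ 24 (mod 53)
40^26 = 40^(16+8+2) ≡ 1 (mod 53).
Result is 1, so (146/53) = 1.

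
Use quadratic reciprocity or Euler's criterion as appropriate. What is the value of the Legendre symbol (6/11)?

Pull out 2: since 11 ≡ 3 (mod 8), (2/11) = -1.
Reciprocity: 3 ≡ 3 and 11 ≡ 3 (mod 4), so (3/11) = −(11/3).
Reduce top mod 3: now compute (2/3).
Pull out 2: since 3 ≡ 3 (mod 8), (2/3) = -1.
Reached (1/3) = 1. Collecting the sign flips along the way, the symbol is -1.

-1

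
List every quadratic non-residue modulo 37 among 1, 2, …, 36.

2 5 6 8 13 14 15 17 18 19 20 22 23 24 29 31 32 35

Square k = 1,…,18 (k and 37−k give the same square):
1²=1, 2²=4, 3²=9, 4²=16, 5²=25, 6²=36, 7²≡12, 8²≡27, 9²≡7, 10²≡26, 11²≡10, 12²≡33, 13²≡21, 14²≡11, 15²≡3, 16²≡34, 17²≡30, 18²≡28 (mod 37).
The residues are {1, 3, 4, 7, 9, 10, 11, 12, 16, 21, 25, 26, 27, 28, 30, 33, 34, 36}; the non-residues are the remaining 18 nonzero classes.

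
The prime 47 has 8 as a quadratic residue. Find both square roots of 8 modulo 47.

14, 33

Since 47 ≡ 3 (mod 4), a square root of 8 is 8^((47+1)/4) = 8^12 mod 47.
Repeated squaring: 8^2≡17, 8^4≡7, 8^8≡2 (mod 47).
8^12 = 8^(8+4) ≡ 14 (mod 47).
Check: 14² = 196 ≡ 8 (mod 47). The two roots are 14 and 33.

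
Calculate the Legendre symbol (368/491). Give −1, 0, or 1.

-1

Euler's criterion: (368/491) ≡ 368^245 (mod 491).
368^2 ≡ 399 (mod 491)
368^4 ≡ 117 (mod 491)
368^8 ≡ 432 (mod 491)
368^16 ≡ 44 (mod 491)
368^32 ≡ 463 (mod 491)
368^64 ≡ 293 (mod 491)
368^128 ≡ 415 (mod 491)
368^245 = 368^(128+64+32+16+4+1) ≡ 490 (mod 491).
Result is 490 ≡ −1, so (368/491) = −1.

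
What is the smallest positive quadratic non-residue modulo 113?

(2/113) = +1, so 2 is a residue.
(3/113) = −1, so 3 is the smallest positive non-residue mod 113.

3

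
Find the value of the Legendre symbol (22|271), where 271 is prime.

Pull out 2: since 271 ≡ 7 (mod 8), (2/271) = +1.
Reciprocity: 11 ≡ 3 and 271 ≡ 3 (mod 4), so (11/271) = −(271/11).
Reduce top mod 11: now compute (7/11).
Reciprocity: 7 ≡ 3 and 11 ≡ 3 (mod 4), so (7/11) = −(11/7).
Reduce top mod 7: now compute (4/7).
Pull out 2^2: since 7 ≡ 7 (mod 8), (2/7) = +1, so (2/7)^2 = +1.
Reached (1/7) = 1. Collecting the sign flips along the way, the symbol is +1.

1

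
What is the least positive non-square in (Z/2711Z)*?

7

(2/2711) = +1, so 2 is a residue.
(3/2711) = +1, so 3 is a residue.
(4/2711) = +1, so 4 is a residue.
(5/2711) = +1, so 5 is a residue.
(6/2711) = +1, so 6 is a residue.
(7/2711) = −1, so 7 is the smallest positive non-residue mod 2711.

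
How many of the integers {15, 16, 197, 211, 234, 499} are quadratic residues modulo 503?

3

(15/503) = -1 → non-residue.
(16/503) = +1 → QR.
(197/503) = +1 → QR.
(211/503) = -1 → non-residue.
(234/503) = +1 → QR.
(499/503) = -1 → non-residue.
Total quadratic residues among the 6: 3.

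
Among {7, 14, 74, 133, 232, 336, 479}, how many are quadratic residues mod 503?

(7/503) = +1 → QR.
(14/503) = +1 → QR.
(74/503) = -1 → non-residue.
(133/503) = -1 → non-residue.
(232/503) = -1 → non-residue.
(336/503) = +1 → QR.
(479/503) = -1 → non-residue.
Total quadratic residues among the 7: 3.

3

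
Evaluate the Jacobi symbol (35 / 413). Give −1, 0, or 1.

Reciprocity: 35 ≡ 3 and 413 ≡ 1 (mod 4), so (35/413) = +(413/35).
Reduce top mod 35: now compute (28/35).
Pull out 2^2: since 35 ≡ 3 (mod 8), (2/35) = -1, so (2/35)^2 = +1.
Reciprocity: 7 ≡ 3 and 35 ≡ 3 (mod 4), so (7/35) = −(35/7).
Reduce top mod 7: now compute (0/7).
Top reduces to 0: gcd > 1, so the symbol is 0.

0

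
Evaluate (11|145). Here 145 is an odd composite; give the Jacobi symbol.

-1

Reciprocity: 11 ≡ 3 and 145 ≡ 1 (mod 4), so (11/145) = +(145/11).
Reduce top mod 11: now compute (2/11).
Pull out 2: since 11 ≡ 3 (mod 8), (2/11) = -1.
Reached (1/11) = 1. Collecting the sign flips along the way, the symbol is -1.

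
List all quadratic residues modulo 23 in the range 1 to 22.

1,2,3,4,6,8,9,12,13,16,18

Square k = 1,…,11 (k and 23−k give the same square):
1²=1, 2²=4, 3²=9, 4²=16, 5²≡2, 6²≡13, 7²≡3, 8²≡18, 9²≡12, 10²≡8, 11²≡6 (mod 23).
So the quadratic residues mod 23 are {1, 2, 3, 4, 6, 8, 9, 12, 13, 16, 18}.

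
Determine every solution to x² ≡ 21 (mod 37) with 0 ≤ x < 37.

37 ≡ 1 (mod 4), so we find a root by search.
Trying successive values, 13² = 169 ≡ 21 (mod 37). The other root is 37 − 13 = 24.

13, 24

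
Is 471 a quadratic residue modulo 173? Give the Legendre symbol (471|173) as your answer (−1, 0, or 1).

First reduce: 471 ≡ 125 (mod 173).
Reciprocity: 125 ≡ 1 and 173 ≡ 1 (mod 4), so (125/173) = +(173/125).
Reduce top mod 125: now compute (48/125).
Pull out 2^4: since 125 ≡ 5 (mod 8), (2/125) = -1, so (2/125)^4 = +1.
Reciprocity: 3 ≡ 3 and 125 ≡ 1 (mod 4), so (3/125) = +(125/3).
Reduce top mod 3: now compute (2/3).
Pull out 2: since 3 ≡ 3 (mod 8), (2/3) = -1.
Reached (1/3) = 1. Collecting the sign flips along the way, the symbol is -1.

-1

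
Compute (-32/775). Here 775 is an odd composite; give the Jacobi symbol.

-1

First reduce: -32 ≡ 743 (mod 775).
Reciprocity: 743 ≡ 3 and 775 ≡ 3 (mod 4), so (743/775) = −(775/743).
Reduce top mod 743: now compute (32/743).
Pull out 2^5: since 743 ≡ 7 (mod 8), (2/743) = +1, so (2/743)^5 = +1.
Reached (1/743) = 1. Collecting the sign flips along the way, the symbol is -1.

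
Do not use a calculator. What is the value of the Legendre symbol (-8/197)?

Euler's criterion: (-8/197) ≡ 189^98 (mod 197).
189^2 ≡ 64 (mod 197)
189^4 ≡ 156 (mod 197)
189^8 ≡ 105 (mod 197)
189^16 ≡ 190 (mod 197)
189^32 ≡ 49 (mod 197)
189^64 ≡ 37 (mod 197)
189^98 = 189^(64+32+2) ≡ 196 (mod 197).
Result is 196 ≡ −1, so (-8/197) = −1.

-1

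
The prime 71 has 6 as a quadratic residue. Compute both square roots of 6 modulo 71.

Since 71 ≡ 3 (mod 4), a square root of 6 is 6^((71+1)/4) = 6^18 mod 71.
Repeated squaring: 6^2≡36, 6^4≡18, 6^8≡40, 6^16≡38 (mod 71).
6^18 = 6^(16+2) ≡ 19 (mod 71).
Check: 19² = 361 ≡ 6 (mod 71). The two roots are 19 and 52.

19, 52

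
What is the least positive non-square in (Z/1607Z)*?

5

(2/1607) = +1, so 2 is a residue.
(3/1607) = +1, so 3 is a residue.
(4/1607) = +1, so 4 is a residue.
(5/1607) = −1, so 5 is the smallest positive non-residue mod 1607.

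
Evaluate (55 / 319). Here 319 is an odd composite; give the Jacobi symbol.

Reciprocity: 55 ≡ 3 and 319 ≡ 3 (mod 4), so (55/319) = −(319/55).
Reduce top mod 55: now compute (44/55).
Pull out 2^2: since 55 ≡ 7 (mod 8), (2/55) = +1, so (2/55)^2 = +1.
Reciprocity: 11 ≡ 3 and 55 ≡ 3 (mod 4), so (11/55) = −(55/11).
Reduce top mod 11: now compute (0/11).
Top reduces to 0: gcd > 1, so the symbol is 0.

0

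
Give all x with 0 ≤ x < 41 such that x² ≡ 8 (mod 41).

41 ≡ 1 (mod 4), so we find a root by search.
Trying successive values, 7² = 49 ≡ 8 (mod 41). The other root is 41 − 7 = 34.

7, 34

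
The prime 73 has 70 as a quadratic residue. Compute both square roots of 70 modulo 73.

17, 56

73 ≡ 1 (mod 4), so we find a root by search.
Trying successive values, 17² = 289 ≡ 70 (mod 73). The other root is 73 − 17 = 56.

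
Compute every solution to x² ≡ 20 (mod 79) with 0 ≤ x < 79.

Since 79 ≡ 3 (mod 4), a square root of 20 is 20^((79+1)/4) = 20^20 mod 79.
Repeated squaring: 20^2≡5, 20^4≡25, 20^8≡72, 20^16≡49 (mod 79).
20^20 = 20^(16+4) ≡ 40 (mod 79).
Check: 40² = 1600 ≡ 20 (mod 79). The two roots are 39 and 40.

39, 40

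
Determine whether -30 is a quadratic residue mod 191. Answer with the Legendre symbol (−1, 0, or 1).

First reduce: -30 ≡ 161 (mod 191).
Reciprocity: 161 ≡ 1 and 191 ≡ 3 (mod 4), so (161/191) = +(191/161).
Reduce top mod 161: now compute (30/161).
Pull out 2: since 161 ≡ 1 (mod 8), (2/161) = +1.
Reciprocity: 15 ≡ 3 and 161 ≡ 1 (mod 4), so (15/161) = +(161/15).
Reduce top mod 15: now compute (11/15).
Reciprocity: 11 ≡ 3 and 15 ≡ 3 (mod 4), so (11/15) = −(15/11).
Reduce top mod 11: now compute (4/11).
Pull out 2^2: since 11 ≡ 3 (mod 8), (2/11) = -1, so (2/11)^2 = +1.
Reached (1/11) = 1. Collecting the sign flips along the way, the symbol is -1.

-1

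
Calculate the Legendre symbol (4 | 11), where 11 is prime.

Euler's criterion: (4/11) ≡ 4^5 (mod 11).
4^2 ≡ 5 (mod 11)
4^4 ≡ 3 (mod 11)
4^5 = 4^(4+1) ≡ 1 (mod 11).
Result is 1, so (4/11) = 1.

1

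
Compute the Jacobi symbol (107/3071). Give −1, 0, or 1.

Reciprocity: 107 ≡ 3 and 3071 ≡ 3 (mod 4), so (107/3071) = −(3071/107).
Reduce top mod 107: now compute (75/107).
Reciprocity: 75 ≡ 3 and 107 ≡ 3 (mod 4), so (75/107) = −(107/75).
Reduce top mod 75: now compute (32/75).
Pull out 2^5: since 75 ≡ 3 (mod 8), (2/75) = -1, so (2/75)^5 = -1.
Reached (1/75) = 1. Collecting the sign flips along the way, the symbol is -1.

-1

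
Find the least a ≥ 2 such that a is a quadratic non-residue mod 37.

(2/37) = −1, so 2 is the smallest positive non-residue mod 37.

2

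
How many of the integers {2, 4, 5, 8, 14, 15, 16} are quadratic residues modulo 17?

(2/17) = +1 → QR.
(4/17) = +1 → QR.
(5/17) = -1 → non-residue.
(8/17) = +1 → QR.
(14/17) = -1 → non-residue.
(15/17) = +1 → QR.
(16/17) = +1 → QR.
Total quadratic residues among the 7: 5.

5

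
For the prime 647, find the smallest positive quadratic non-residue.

5

(2/647) = +1, so 2 is a residue.
(3/647) = +1, so 3 is a residue.
(4/647) = +1, so 4 is a residue.
(5/647) = −1, so 5 is the smallest positive non-residue mod 647.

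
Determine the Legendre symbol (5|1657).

-1

Reciprocity: 5 ≡ 1 and 1657 ≡ 1 (mod 4), so (5/1657) = +(1657/5).
Reduce top mod 5: now compute (2/5).
Pull out 2: since 5 ≡ 5 (mod 8), (2/5) = -1.
Reached (1/5) = 1. Collecting the sign flips along the way, the symbol is -1.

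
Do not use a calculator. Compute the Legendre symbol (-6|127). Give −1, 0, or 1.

1

Euler's criterion: (-6/127) ≡ 121^63 (mod 127).
121^2 ≡ 36 (mod 127)
121^4 ≡ 26 (mod 127)
121^8 ≡ 41 (mod 127)
121^16 ≡ 30 (mod 127)
121^32 ≡ 11 (mod 127)
121^63 = 121^(32+16+8+4+2+1) ≡ 1 (mod 127).
Result is 1, so (-6/127) = 1.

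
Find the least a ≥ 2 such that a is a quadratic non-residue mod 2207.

5

(2/2207) = +1, so 2 is a residue.
(3/2207) = +1, so 3 is a residue.
(4/2207) = +1, so 4 is a residue.
(5/2207) = −1, so 5 is the smallest positive non-residue mod 2207.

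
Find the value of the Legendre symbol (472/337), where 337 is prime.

Euler's criterion: (472/337) ≡ 135^168 (mod 337).
135^2 ≡ 27 (mod 337)
135^4 ≡ 55 (mod 337)
135^8 ≡ 329 (mod 337)
135^16 ≡ 64 (mod 337)
135^32 ≡ 52 (mod 337)
135^64 ≡ 8 (mod 337)
135^128 ≡ 64 (mod 337)
135^168 = 135^(128+32+8) ≡ 336 (mod 337).
Result is 336 ≡ −1, so (472/337) = −1.

-1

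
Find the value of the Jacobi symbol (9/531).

0

Reciprocity: 9 ≡ 1 and 531 ≡ 3 (mod 4), so (9/531) = +(531/9).
Reduce top mod 9: now compute (0/9).
Top reduces to 0: gcd > 1, so the symbol is 0.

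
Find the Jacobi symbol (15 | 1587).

Reciprocity: 15 ≡ 3 and 1587 ≡ 3 (mod 4), so (15/1587) = −(1587/15).
Reduce top mod 15: now compute (12/15).
Pull out 2^2: since 15 ≡ 7 (mod 8), (2/15) = +1, so (2/15)^2 = +1.
Reciprocity: 3 ≡ 3 and 15 ≡ 3 (mod 4), so (3/15) = −(15/3).
Reduce top mod 3: now compute (0/3).
Top reduces to 0: gcd > 1, so the symbol is 0.

0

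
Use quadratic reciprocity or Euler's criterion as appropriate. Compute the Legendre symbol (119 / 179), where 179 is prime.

Reciprocity: 119 ≡ 3 and 179 ≡ 3 (mod 4), so (119/179) = −(179/119).
Reduce top mod 119: now compute (60/119).
Pull out 2^2: since 119 ≡ 7 (mod 8), (2/119) = +1, so (2/119)^2 = +1.
Reciprocity: 15 ≡ 3 and 119 ≡ 3 (mod 4), so (15/119) = −(119/15).
Reduce top mod 15: now compute (14/15).
Pull out 2: since 15 ≡ 7 (mod 8), (2/15) = +1.
Reciprocity: 7 ≡ 3 and 15 ≡ 3 (mod 4), so (7/15) = −(15/7).
Reduce top mod 7: now compute (1/7).
Reached (1/7) = 1. Collecting the sign flips along the way, the symbol is -1.

-1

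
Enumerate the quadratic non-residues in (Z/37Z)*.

2, 5, 6, 8, 13, 14, 15, 17, 18, 19, 20, 22, 23, 24, 29, 31, 32, 35

Square k = 1,…,18 (k and 37−k give the same square):
1²=1, 2²=4, 3²=9, 4²=16, 5²=25, 6²=36, 7²≡12, 8²≡27, 9²≡7, 10²≡26, 11²≡10, 12²≡33, 13²≡21, 14²≡11, 15²≡3, 16²≡34, 17²≡30, 18²≡28 (mod 37).
The residues are {1, 3, 4, 7, 9, 10, 11, 12, 16, 21, 25, 26, 27, 28, 30, 33, 34, 36}; the non-residues are the remaining 18 nonzero classes.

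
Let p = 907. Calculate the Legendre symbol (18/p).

Euler's criterion: (18/907) ≡ 18^453 (mod 907).
18^2 ≡ 324 (mod 907)
18^4 ≡ 671 (mod 907)
18^8 ≡ 369 (mod 907)
18^16 ≡ 111 (mod 907)
18^32 ≡ 530 (mod 907)
18^64 ≡ 637 (mod 907)
18^128 ≡ 340 (mod 907)
18^256 ≡ 411 (mod 907)
18^453 = 18^(256+128+64+4+1) ≡ 906 (mod 907).
Result is 906 ≡ −1, so (18/907) = −1.

-1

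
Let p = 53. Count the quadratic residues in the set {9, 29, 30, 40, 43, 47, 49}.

6

(9/53) = +1 → QR.
(29/53) = +1 → QR.
(30/53) = -1 → non-residue.
(40/53) = +1 → QR.
(43/53) = +1 → QR.
(47/53) = +1 → QR.
(49/53) = +1 → QR.
Total quadratic residues among the 7: 6.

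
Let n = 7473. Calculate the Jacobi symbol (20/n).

Pull out 2^2: since 7473 ≡ 1 (mod 8), (2/7473) = +1, so (2/7473)^2 = +1.
Reciprocity: 5 ≡ 1 and 7473 ≡ 1 (mod 4), so (5/7473) = +(7473/5).
Reduce top mod 5: now compute (3/5).
Reciprocity: 3 ≡ 3 and 5 ≡ 1 (mod 4), so (3/5) = +(5/3).
Reduce top mod 3: now compute (2/3).
Pull out 2: since 3 ≡ 3 (mod 8), (2/3) = -1.
Reached (1/3) = 1. Collecting the sign flips along the way, the symbol is -1.

-1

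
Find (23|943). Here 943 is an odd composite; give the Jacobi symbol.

Reciprocity: 23 ≡ 3 and 943 ≡ 3 (mod 4), so (23/943) = −(943/23).
Reduce top mod 23: now compute (0/23).
Top reduces to 0: gcd > 1, so the symbol is 0.

0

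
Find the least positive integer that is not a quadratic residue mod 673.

(2/673) = +1, so 2 is a residue.
(3/673) = +1, so 3 is a residue.
(4/673) = +1, so 4 is a residue.
(5/673) = −1, so 5 is the smallest positive non-residue mod 673.

5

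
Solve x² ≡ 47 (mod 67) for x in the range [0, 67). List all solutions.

28, 39

Since 67 ≡ 3 (mod 4), a square root of 47 is 47^((67+1)/4) = 47^17 mod 67.
Repeated squaring: 47^2≡65, 47^4≡4, 47^8≡16, 47^16≡55 (mod 67).
47^17 = 47^(16+1) ≡ 39 (mod 67).
Check: 39² = 1521 ≡ 47 (mod 67). The two roots are 28 and 39.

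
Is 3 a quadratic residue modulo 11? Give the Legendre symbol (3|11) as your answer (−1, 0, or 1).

1

Euler's criterion: (3/11) ≡ 3^5 (mod 11).
3^2 ≡ 9 (mod 11)
3^4 ≡ 4 (mod 11)
3^5 = 3^(4+1) ≡ 1 (mod 11).
Result is 1, so (3/11) = 1.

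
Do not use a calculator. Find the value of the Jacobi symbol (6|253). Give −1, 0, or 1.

-1

Pull out 2: since 253 ≡ 5 (mod 8), (2/253) = -1.
Reciprocity: 3 ≡ 3 and 253 ≡ 1 (mod 4), so (3/253) = +(253/3).
Reduce top mod 3: now compute (1/3).
Reached (1/3) = 1. Collecting the sign flips along the way, the symbol is -1.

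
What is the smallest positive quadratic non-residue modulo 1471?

(2/1471) = +1, so 2 is a residue.
(3/1471) = −1, so 3 is the smallest positive non-residue mod 1471.

3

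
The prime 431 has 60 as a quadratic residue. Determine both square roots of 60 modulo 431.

Since 431 ≡ 3 (mod 4), a square root of 60 is 60^((431+1)/4) = 60^108 mod 431.
Repeated squaring: 60^2≡152, 60^4≡261, 60^8≡23, 60^16≡98, 60^32≡122, 60^64≡230 (mod 431).
60^108 = 60^(64+32+8+4) ≡ 329 (mod 431).
Check: 329² = 108241 ≡ 60 (mod 431). The two roots are 102 and 329.

102, 329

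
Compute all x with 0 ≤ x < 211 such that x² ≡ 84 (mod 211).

57, 154

Since 211 ≡ 3 (mod 4), a square root of 84 is 84^((211+1)/4) = 84^53 mod 211.
Repeated squaring: 84^2≡93, 84^4≡209, 84^8≡4, 84^16≡16, 84^32≡45 (mod 211).
84^53 = 84^(32+16+4+1) ≡ 154 (mod 211).
Check: 154² = 23716 ≡ 84 (mod 211). The two roots are 57 and 154.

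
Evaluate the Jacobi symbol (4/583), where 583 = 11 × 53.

Pull out 2^2: since 583 ≡ 7 (mod 8), (2/583) = +1, so (2/583)^2 = +1.
Reached (1/583) = 1. Collecting the sign flips along the way, the symbol is +1.

1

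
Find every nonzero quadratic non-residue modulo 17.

3,5,6,7,10,11,12,14

Square k = 1,…,8 (k and 17−k give the same square):
1²=1, 2²=4, 3²=9, 4²=16, 5²≡8, 6²≡2, 7²≡15, 8²≡13 (mod 17).
The residues are {1, 2, 4, 8, 9, 13, 15, 16}; the non-residues are the remaining 8 nonzero classes.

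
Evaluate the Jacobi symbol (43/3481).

1

Reciprocity: 43 ≡ 3 and 3481 ≡ 1 (mod 4), so (43/3481) = +(3481/43).
Reduce top mod 43: now compute (41/43).
Reciprocity: 41 ≡ 1 and 43 ≡ 3 (mod 4), so (41/43) = +(43/41).
Reduce top mod 41: now compute (2/41).
Pull out 2: since 41 ≡ 1 (mod 8), (2/41) = +1.
Reached (1/41) = 1. Collecting the sign flips along the way, the symbol is +1.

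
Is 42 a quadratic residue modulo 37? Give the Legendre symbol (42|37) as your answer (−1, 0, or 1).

First reduce: 42 ≡ 5 (mod 37).
Reciprocity: 5 ≡ 1 and 37 ≡ 1 (mod 4), so (5/37) = +(37/5).
Reduce top mod 5: now compute (2/5).
Pull out 2: since 5 ≡ 5 (mod 8), (2/5) = -1.
Reached (1/5) = 1. Collecting the sign flips along the way, the symbol is -1.

-1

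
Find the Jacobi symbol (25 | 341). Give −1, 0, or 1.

Reciprocity: 25 ≡ 1 and 341 ≡ 1 (mod 4), so (25/341) = +(341/25).
Reduce top mod 25: now compute (16/25).
Pull out 2^4: since 25 ≡ 1 (mod 8), (2/25) = +1, so (2/25)^4 = +1.
Reached (1/25) = 1. Collecting the sign flips along the way, the symbol is +1.

1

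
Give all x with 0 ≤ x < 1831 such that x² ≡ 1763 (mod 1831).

148, 1683

Since 1831 ≡ 3 (mod 4), a square root of 1763 is 1763^((1831+1)/4) = 1763^458 mod 1831.
Repeated squaring: 1763^2≡962, 1763^4≡789, 1763^8≡1812, 1763^16≡361, 1763^32≡320, 1763^64≡1695, 1763^128≡186, 1763^256≡1638 (mod 1831).
1763^458 = 1763^(256+128+64+8+2) ≡ 1683 (mod 1831).
Check: 1683² = 2832489 ≡ 1763 (mod 1831). The two roots are 148 and 1683.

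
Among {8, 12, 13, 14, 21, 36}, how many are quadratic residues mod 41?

3

(8/41) = +1 → QR.
(12/41) = -1 → non-residue.
(13/41) = -1 → non-residue.
(14/41) = -1 → non-residue.
(21/41) = +1 → QR.
(36/41) = +1 → QR.
Total quadratic residues among the 6: 3.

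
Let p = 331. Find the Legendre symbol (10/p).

Pull out 2: since 331 ≡ 3 (mod 8), (2/331) = -1.
Reciprocity: 5 ≡ 1 and 331 ≡ 3 (mod 4), so (5/331) = +(331/5).
Reduce top mod 5: now compute (1/5).
Reached (1/5) = 1. Collecting the sign flips along the way, the symbol is -1.

-1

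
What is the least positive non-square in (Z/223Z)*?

3

(2/223) = +1, so 2 is a residue.
(3/223) = −1, so 3 is the smallest positive non-residue mod 223.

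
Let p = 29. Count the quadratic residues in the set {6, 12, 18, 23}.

(6/29) = +1 → QR.
(12/29) = -1 → non-residue.
(18/29) = -1 → non-residue.
(23/29) = +1 → QR.
Total quadratic residues among the 4: 2.

2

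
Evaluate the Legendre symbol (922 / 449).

-1

First reduce: 922 ≡ 24 (mod 449).
Pull out 2^3: since 449 ≡ 1 (mod 8), (2/449) = +1, so (2/449)^3 = +1.
Reciprocity: 3 ≡ 3 and 449 ≡ 1 (mod 4), so (3/449) = +(449/3).
Reduce top mod 3: now compute (2/3).
Pull out 2: since 3 ≡ 3 (mod 8), (2/3) = -1.
Reached (1/3) = 1. Collecting the sign flips along the way, the symbol is -1.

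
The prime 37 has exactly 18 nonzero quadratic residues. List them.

Square k = 1,…,18 (k and 37−k give the same square):
1²=1, 2²=4, 3²=9, 4²=16, 5²=25, 6²=36, 7²≡12, 8²≡27, 9²≡7, 10²≡26, 11²≡10, 12²≡33, 13²≡21, 14²≡11, 15²≡3, 16²≡34, 17²≡30, 18²≡28 (mod 37).
So the quadratic residues mod 37 are {1, 3, 4, 7, 9, 10, 11, 12, 16, 21, 25, 26, 27, 28, 30, 33, 34, 36}.

1,3,4,7,9,10,11,12,16,21,25,26,27,28,30,33,34,36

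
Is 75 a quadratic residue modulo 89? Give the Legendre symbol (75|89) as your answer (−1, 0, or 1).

Reciprocity: 75 ≡ 3 and 89 ≡ 1 (mod 4), so (75/89) = +(89/75).
Reduce top mod 75: now compute (14/75).
Pull out 2: since 75 ≡ 3 (mod 8), (2/75) = -1.
Reciprocity: 7 ≡ 3 and 75 ≡ 3 (mod 4), so (7/75) = −(75/7).
Reduce top mod 7: now compute (5/7).
Reciprocity: 5 ≡ 1 and 7 ≡ 3 (mod 4), so (5/7) = +(7/5).
Reduce top mod 5: now compute (2/5).
Pull out 2: since 5 ≡ 5 (mod 8), (2/5) = -1.
Reached (1/5) = 1. Collecting the sign flips along the way, the symbol is -1.

-1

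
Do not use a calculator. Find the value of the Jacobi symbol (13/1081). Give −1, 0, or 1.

Reciprocity: 13 ≡ 1 and 1081 ≡ 1 (mod 4), so (13/1081) = +(1081/13).
Reduce top mod 13: now compute (2/13).
Pull out 2: since 13 ≡ 5 (mod 8), (2/13) = -1.
Reached (1/13) = 1. Collecting the sign flips along the way, the symbol is -1.

-1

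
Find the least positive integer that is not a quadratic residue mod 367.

(2/367) = +1, so 2 is a residue.
(3/367) = −1, so 3 is the smallest positive non-residue mod 367.

3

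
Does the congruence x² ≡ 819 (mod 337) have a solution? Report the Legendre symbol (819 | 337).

Euler's criterion: (819/337) ≡ 145^168 (mod 337).
145^2 ≡ 131 (mod 337)
145^4 ≡ 311 (mod 337)
145^8 ≡ 2 (mod 337)
145^16 ≡ 4 (mod 337)
145^32 ≡ 16 (mod 337)
145^64 ≡ 256 (mod 337)
145^128 ≡ 158 (mod 337)
145^168 = 145^(128+32+8) ≡ 1 (mod 337).
Result is 1, so (819/337) = 1.

1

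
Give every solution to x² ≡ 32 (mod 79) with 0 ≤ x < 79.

36, 43

Since 79 ≡ 3 (mod 4), a square root of 32 is 32^((79+1)/4) = 32^20 mod 79.
Repeated squaring: 32^2≡76, 32^4≡9, 32^8≡2, 32^16≡4 (mod 79).
32^20 = 32^(16+4) ≡ 36 (mod 79).
Check: 36² = 1296 ≡ 32 (mod 79). The two roots are 36 and 43.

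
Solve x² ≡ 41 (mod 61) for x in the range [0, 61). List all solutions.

23, 38

61 ≡ 1 (mod 4), so we find a root by search.
Trying successive values, 23² = 529 ≡ 41 (mod 61). The other root is 61 − 23 = 38.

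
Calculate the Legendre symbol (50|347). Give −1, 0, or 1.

Pull out 2: since 347 ≡ 3 (mod 8), (2/347) = -1.
Reciprocity: 25 ≡ 1 and 347 ≡ 3 (mod 4), so (25/347) = +(347/25).
Reduce top mod 25: now compute (22/25).
Pull out 2: since 25 ≡ 1 (mod 8), (2/25) = +1.
Reciprocity: 11 ≡ 3 and 25 ≡ 1 (mod 4), so (11/25) = +(25/11).
Reduce top mod 11: now compute (3/11).
Reciprocity: 3 ≡ 3 and 11 ≡ 3 (mod 4), so (3/11) = −(11/3).
Reduce top mod 3: now compute (2/3).
Pull out 2: since 3 ≡ 3 (mod 8), (2/3) = -1.
Reached (1/3) = 1. Collecting the sign flips along the way, the symbol is -1.

-1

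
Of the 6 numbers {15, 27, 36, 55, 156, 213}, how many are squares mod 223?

(15/223) = +1 → QR.
(27/223) = -1 → non-residue.
(36/223) = +1 → QR.
(55/223) = +1 → QR.
(156/223) = +1 → QR.
(213/223) = +1 → QR.
Total quadratic residues among the 6: 5.

5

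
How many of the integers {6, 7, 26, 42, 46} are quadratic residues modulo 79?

(6/79) = -1 → non-residue.
(7/79) = -1 → non-residue.
(26/79) = +1 → QR.
(42/79) = +1 → QR.
(46/79) = +1 → QR.
Total quadratic residues among the 5: 3.

3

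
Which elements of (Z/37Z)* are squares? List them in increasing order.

1 3 4 7 9 10 11 12 16 21 25 26 27 28 30 33 34 36

Square k = 1,…,18 (k and 37−k give the same square):
1²=1, 2²=4, 3²=9, 4²=16, 5²=25, 6²=36, 7²≡12, 8²≡27, 9²≡7, 10²≡26, 11²≡10, 12²≡33, 13²≡21, 14²≡11, 15²≡3, 16²≡34, 17²≡30, 18²≡28 (mod 37).
So the quadratic residues mod 37 are {1, 3, 4, 7, 9, 10, 11, 12, 16, 21, 25, 26, 27, 28, 30, 33, 34, 36}.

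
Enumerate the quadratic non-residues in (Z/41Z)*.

3,6,7,11,12,13,14,15,17,19,22,24,26,27,28,29,30,34,35,38

Square k = 1,…,20 (k and 41−k give the same square):
1²=1, 2²=4, 3²=9, 4²=16, 5²=25, 6²=36, 7²≡8, 8²≡23, 9²≡40, 10²≡18, 11²≡39, 12²≡21, 13²≡5, 14²≡32, 15²≡20, 16²≡10, 17²≡2, 18²≡37, 19²≡33, 20²≡31 (mod 41).
The residues are {1, 2, 4, 5, 8, 9, 10, 16, 18, 20, 21, 23, 25, 31, 32, 33, 36, 37, 39, 40}; the non-residues are the remaining 20 nonzero classes.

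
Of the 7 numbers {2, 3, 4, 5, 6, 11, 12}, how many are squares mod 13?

(2/13) = -1 → non-residue.
(3/13) = +1 → QR.
(4/13) = +1 → QR.
(5/13) = -1 → non-residue.
(6/13) = -1 → non-residue.
(11/13) = -1 → non-residue.
(12/13) = +1 → QR.
Total quadratic residues among the 7: 3.

3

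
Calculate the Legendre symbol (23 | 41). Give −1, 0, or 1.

Reciprocity: 23 ≡ 3 and 41 ≡ 1 (mod 4), so (23/41) = +(41/23).
Reduce top mod 23: now compute (18/23).
Pull out 2: since 23 ≡ 7 (mod 8), (2/23) = +1.
Reciprocity: 9 ≡ 1 and 23 ≡ 3 (mod 4), so (9/23) = +(23/9).
Reduce top mod 9: now compute (5/9).
Reciprocity: 5 ≡ 1 and 9 ≡ 1 (mod 4), so (5/9) = +(9/5).
Reduce top mod 5: now compute (4/5).
Pull out 2^2: since 5 ≡ 5 (mod 8), (2/5) = -1, so (2/5)^2 = +1.
Reached (1/5) = 1. Collecting the sign flips along the way, the symbol is +1.

1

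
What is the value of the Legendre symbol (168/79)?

First reduce: 168 ≡ 10 (mod 79).
Pull out 2: since 79 ≡ 7 (mod 8), (2/79) = +1.
Reciprocity: 5 ≡ 1 and 79 ≡ 3 (mod 4), so (5/79) = +(79/5).
Reduce top mod 5: now compute (4/5).
Pull out 2^2: since 5 ≡ 5 (mod 8), (2/5) = -1, so (2/5)^2 = +1.
Reached (1/5) = 1. Collecting the sign flips along the way, the symbol is +1.

1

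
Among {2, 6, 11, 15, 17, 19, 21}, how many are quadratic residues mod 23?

(2/23) = +1 → QR.
(6/23) = +1 → QR.
(11/23) = -1 → non-residue.
(15/23) = -1 → non-residue.
(17/23) = -1 → non-residue.
(19/23) = -1 → non-residue.
(21/23) = -1 → non-residue.
Total quadratic residues among the 7: 2.

2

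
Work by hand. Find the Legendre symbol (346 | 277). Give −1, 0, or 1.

1

First reduce: 346 ≡ 69 (mod 277).
Reciprocity: 69 ≡ 1 and 277 ≡ 1 (mod 4), so (69/277) = +(277/69).
Reduce top mod 69: now compute (1/69).
Reached (1/69) = 1. Collecting the sign flips along the way, the symbol is +1.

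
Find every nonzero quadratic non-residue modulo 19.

2, 3, 8, 10, 12, 13, 14, 15, 18

Square k = 1,…,9 (k and 19−k give the same square):
1²=1, 2²=4, 3²=9, 4²=16, 5²≡6, 6²≡17, 7²≡11, 8²≡7, 9²≡5 (mod 19).
The residues are {1, 4, 5, 6, 7, 9, 11, 16, 17}; the non-residues are the remaining 9 nonzero classes.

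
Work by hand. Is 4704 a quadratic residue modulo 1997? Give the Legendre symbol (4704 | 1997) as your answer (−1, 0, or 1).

First reduce: 4704 ≡ 710 (mod 1997).
Pull out 2: since 1997 ≡ 5 (mod 8), (2/1997) = -1.
Reciprocity: 355 ≡ 3 and 1997 ≡ 1 (mod 4), so (355/1997) = +(1997/355).
Reduce top mod 355: now compute (222/355).
Pull out 2: since 355 ≡ 3 (mod 8), (2/355) = -1.
Reciprocity: 111 ≡ 3 and 355 ≡ 3 (mod 4), so (111/355) = −(355/111).
Reduce top mod 111: now compute (22/111).
Pull out 2: since 111 ≡ 7 (mod 8), (2/111) = +1.
Reciprocity: 11 ≡ 3 and 111 ≡ 3 (mod 4), so (11/111) = −(111/11).
Reduce top mod 11: now compute (1/11).
Reached (1/11) = 1. Collecting the sign flips along the way, the symbol is +1.

1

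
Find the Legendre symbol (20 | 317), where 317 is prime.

Euler's criterion: (20/317) ≡ 20^158 (mod 317).
20^2 ≡ 83 (mod 317)
20^4 ≡ 232 (mod 317)
20^8 ≡ 251 (mod 317)
20^16 ≡ 235 (mod 317)
20^32 ≡ 67 (mod 317)
20^64 ≡ 51 (mod 317)
20^128 ≡ 65 (mod 317)
20^158 = 20^(128+16+8+4+2) ≡ 316 (mod 317).
Result is 316 ≡ −1, so (20/317) = −1.

-1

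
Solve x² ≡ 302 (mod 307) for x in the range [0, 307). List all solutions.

84, 223

Since 307 ≡ 3 (mod 4), a square root of 302 is 302^((307+1)/4) = 302^77 mod 307.
Repeated squaring: 302^2≡25, 302^4≡11, 302^8≡121, 302^16≡212, 302^32≡122, 302^64≡148 (mod 307).
302^77 = 302^(64+8+4+1) ≡ 223 (mod 307).
Check: 223² = 49729 ≡ 302 (mod 307). The two roots are 84 and 223.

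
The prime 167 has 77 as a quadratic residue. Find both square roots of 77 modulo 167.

54, 113

Since 167 ≡ 3 (mod 4), a square root of 77 is 77^((167+1)/4) = 77^42 mod 167.
Repeated squaring: 77^2≡84, 77^4≡42, 77^8≡94, 77^16≡152, 77^32≡58 (mod 167).
77^42 = 77^(32+8+2) ≡ 54 (mod 167).
Check: 54² = 2916 ≡ 77 (mod 167). The two roots are 54 and 113.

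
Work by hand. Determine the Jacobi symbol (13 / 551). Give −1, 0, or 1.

Reciprocity: 13 ≡ 1 and 551 ≡ 3 (mod 4), so (13/551) = +(551/13).
Reduce top mod 13: now compute (5/13).
Reciprocity: 5 ≡ 1 and 13 ≡ 1 (mod 4), so (5/13) = +(13/5).
Reduce top mod 5: now compute (3/5).
Reciprocity: 3 ≡ 3 and 5 ≡ 1 (mod 4), so (3/5) = +(5/3).
Reduce top mod 3: now compute (2/3).
Pull out 2: since 3 ≡ 3 (mod 8), (2/3) = -1.
Reached (1/3) = 1. Collecting the sign flips along the way, the symbol is -1.

-1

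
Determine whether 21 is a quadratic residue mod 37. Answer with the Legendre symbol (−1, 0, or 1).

Euler's criterion: (21/37) ≡ 21^18 (mod 37).
21^2 ≡ 34 (mod 37)
21^4 ≡ 9 (mod 37)
21^8 ≡ 7 (mod 37)
21^16 ≡ 12 (mod 37)
21^18 = 21^(16+2) ≡ 1 (mod 37).
Result is 1, so (21/37) = 1.

1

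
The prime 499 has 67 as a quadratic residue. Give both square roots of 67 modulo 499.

145, 354

Since 499 ≡ 3 (mod 4), a square root of 67 is 67^((499+1)/4) = 67^125 mod 499.
Repeated squaring: 67^2≡497, 67^4≡4, 67^8≡16, 67^16≡256, 67^32≡167, 67^64≡444 (mod 499).
67^125 = 67^(64+32+16+8+4+1) ≡ 145 (mod 499).
Check: 145² = 21025 ≡ 67 (mod 499). The two roots are 145 and 354.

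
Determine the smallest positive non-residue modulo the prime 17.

(2/17) = +1, so 2 is a residue.
(3/17) = −1, so 3 is the smallest positive non-residue mod 17.

3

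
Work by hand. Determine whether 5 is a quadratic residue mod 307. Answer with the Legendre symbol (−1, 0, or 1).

-1

Reciprocity: 5 ≡ 1 and 307 ≡ 3 (mod 4), so (5/307) = +(307/5).
Reduce top mod 5: now compute (2/5).
Pull out 2: since 5 ≡ 5 (mod 8), (2/5) = -1.
Reached (1/5) = 1. Collecting the sign flips along the way, the symbol is -1.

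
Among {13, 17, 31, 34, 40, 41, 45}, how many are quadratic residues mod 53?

3

(13/53) = +1 → QR.
(17/53) = +1 → QR.
(31/53) = -1 → non-residue.
(34/53) = -1 → non-residue.
(40/53) = +1 → QR.
(41/53) = -1 → non-residue.
(45/53) = -1 → non-residue.
Total quadratic residues among the 7: 3.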